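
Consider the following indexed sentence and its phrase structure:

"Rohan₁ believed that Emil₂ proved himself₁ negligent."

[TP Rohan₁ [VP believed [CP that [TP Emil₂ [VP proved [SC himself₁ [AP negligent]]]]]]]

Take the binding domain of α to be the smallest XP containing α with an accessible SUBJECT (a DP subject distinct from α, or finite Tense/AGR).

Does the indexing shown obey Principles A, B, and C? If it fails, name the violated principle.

Principle A

The two coindexed NPs are *Rohan₁* and *himself₁*.
*himself₁* is an anaphor. Principle A requires it to be bound within its binding domain — the embedded TP, whose subject is Emil₂.
Within that domain it is c-commanded by *Emil₂*, which does not share its index.
*Rohan₁* does c-command the anaphor, but from outside its binding domain.
The anaphor is unbound in its domain → Principle A violation.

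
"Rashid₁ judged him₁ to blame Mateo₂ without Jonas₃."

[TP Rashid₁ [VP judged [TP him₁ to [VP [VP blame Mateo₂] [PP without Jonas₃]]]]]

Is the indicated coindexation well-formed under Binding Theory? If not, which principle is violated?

Principle B

The two coindexed NPs are *Rashid₁* and *him₁*.
*him₁* is a pronoun. Its binding domain is the matrix TP, whose subject is Rashid₁.
*Rashid₁* c-commands it within that domain and carries the same index.
The pronoun is locally bound → Principle B violation.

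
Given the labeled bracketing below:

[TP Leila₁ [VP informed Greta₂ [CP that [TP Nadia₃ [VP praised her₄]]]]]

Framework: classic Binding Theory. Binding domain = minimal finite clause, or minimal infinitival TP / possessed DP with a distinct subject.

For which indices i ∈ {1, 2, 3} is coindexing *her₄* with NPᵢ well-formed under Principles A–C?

*her* is a pronoun, so Principle B applies: it must be free in its binding domain.
Binding domain of *her₄*: the embedded TP, whose subject is Nadia₃.
*Leila₁* c-commands the pronoun but from outside its binding domain, and is not c-commanded by it → coindexation permitted.
*Greta₂* c-commands the pronoun but from outside its binding domain, and is not c-commanded by it → coindexation permitted.
*Nadia₃* c-commands the pronoun within its binding domain → coindexation would violate Principle B.

{1, 2}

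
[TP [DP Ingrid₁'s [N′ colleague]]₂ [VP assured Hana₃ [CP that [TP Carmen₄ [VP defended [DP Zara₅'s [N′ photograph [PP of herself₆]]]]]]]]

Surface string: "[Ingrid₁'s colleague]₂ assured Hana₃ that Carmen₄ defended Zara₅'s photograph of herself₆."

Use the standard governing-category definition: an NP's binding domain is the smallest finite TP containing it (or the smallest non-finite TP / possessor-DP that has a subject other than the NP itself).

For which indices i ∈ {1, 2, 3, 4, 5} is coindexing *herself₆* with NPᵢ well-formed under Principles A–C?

*herself* is an anaphor, so Principle A applies: it must be bound in its binding domain.
Binding domain of *herself₆*: the possessed DP, whose subject is Zara₅.
*Ingrid₁* does not c-command the anaphor → cannot bind it.
*[Ingrid₁'s colleague]₂* c-commands the anaphor but is outside its binding domain → cannot satisfy Principle A.
*Hana₃* c-commands the anaphor but is outside its binding domain → cannot satisfy Principle A.
*Carmen₄* c-commands the anaphor but is outside its binding domain → cannot satisfy Principle A.
*Zara₅* c-commands the anaphor within its binding domain → licit binder.

{5}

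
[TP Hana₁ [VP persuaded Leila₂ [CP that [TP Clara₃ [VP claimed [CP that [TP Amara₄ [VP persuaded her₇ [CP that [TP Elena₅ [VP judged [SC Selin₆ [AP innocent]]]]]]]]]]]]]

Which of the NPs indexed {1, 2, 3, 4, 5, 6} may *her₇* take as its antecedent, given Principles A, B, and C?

{1, 2, 3}

*her* is a pronoun, so Principle B applies: it must be free in its binding domain.
Binding domain of *her₇*: the embedded TP, whose subject is Amara₄.
*Hana₁* c-commands the pronoun but from outside its binding domain, and is not c-commanded by it → coindexation permitted.
*Leila₂* c-commands the pronoun but from outside its binding domain, and is not c-commanded by it → coindexation permitted.
*Clara₃* c-commands the pronoun but from outside its binding domain, and is not c-commanded by it → coindexation permitted.
*Amara₄* c-commands the pronoun within its binding domain → coindexation would violate Principle B.
*Elena₅*: the pronoun c-commands this R-expression → coindexation would violate Principle C on *Elena₅*.
*Selin₆*: the pronoun c-commands this R-expression → coindexation would violate Principle C on *Selin₆*.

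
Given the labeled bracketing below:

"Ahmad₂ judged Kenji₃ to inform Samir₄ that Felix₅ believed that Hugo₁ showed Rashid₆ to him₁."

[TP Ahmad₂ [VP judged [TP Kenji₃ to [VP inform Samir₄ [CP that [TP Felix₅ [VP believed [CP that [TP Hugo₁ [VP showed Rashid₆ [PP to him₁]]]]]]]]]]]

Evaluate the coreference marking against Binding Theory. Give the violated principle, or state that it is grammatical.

The two coindexed NPs are *Hugo₁* and *him₁*.
*him₁* is a pronoun. Its binding domain is the embedded TP, whose subject is Hugo₁.
*Hugo₁* c-commands it within that domain and carries the same index.
The pronoun is locally bound → Principle B violation.

Principle B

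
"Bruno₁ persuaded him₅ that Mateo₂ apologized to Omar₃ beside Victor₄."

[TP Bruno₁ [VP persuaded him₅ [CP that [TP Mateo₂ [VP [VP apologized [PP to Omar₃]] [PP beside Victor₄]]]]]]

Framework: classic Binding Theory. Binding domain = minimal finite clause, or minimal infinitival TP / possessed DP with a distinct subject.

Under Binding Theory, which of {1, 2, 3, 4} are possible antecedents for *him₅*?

none

*him* is a pronoun, so Principle B applies: it must be free in its binding domain.
Binding domain of *him₅*: the matrix TP, whose subject is Bruno₁.
*Bruno₁* c-commands the pronoun within its binding domain → coindexation would violate Principle B.
*Mateo₂*: the pronoun c-commands this R-expression → coindexation would violate Principle C on *Mateo₂*.
*Omar₃*: the pronoun c-commands this R-expression → coindexation would violate Principle C on *Omar₃*.
*Victor₄*: the pronoun c-commands this R-expression → coindexation would violate Principle C on *Victor₄*.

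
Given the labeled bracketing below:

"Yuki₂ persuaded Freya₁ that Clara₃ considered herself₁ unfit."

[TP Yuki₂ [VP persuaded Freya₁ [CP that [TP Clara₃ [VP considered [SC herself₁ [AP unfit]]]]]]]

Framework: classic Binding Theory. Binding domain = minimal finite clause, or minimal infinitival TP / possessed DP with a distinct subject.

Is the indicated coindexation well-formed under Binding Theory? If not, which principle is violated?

The two coindexed NPs are *Freya₁* and *herself₁*.
*herself₁* is an anaphor. Principle A requires it to be bound within its binding domain — the embedded TP, whose subject is Clara₃.
Within that domain it is c-commanded by *Clara₃*, which does not share its index.
*Freya₁* does c-command the anaphor, but from outside its binding domain.
The anaphor is unbound in its domain → Principle A violation.

Principle A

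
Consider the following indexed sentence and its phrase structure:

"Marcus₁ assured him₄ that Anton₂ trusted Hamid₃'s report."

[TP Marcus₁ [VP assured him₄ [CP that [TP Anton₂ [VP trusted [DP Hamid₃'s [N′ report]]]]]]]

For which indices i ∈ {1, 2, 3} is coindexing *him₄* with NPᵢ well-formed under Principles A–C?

*him* is a pronoun, so Principle B applies: it must be free in its binding domain.
Binding domain of *him₄*: the matrix TP, whose subject is Marcus₁.
*Marcus₁* c-commands the pronoun within its binding domain → coindexation would violate Principle B.
*Anton₂*: the pronoun c-commands this R-expression → coindexation would violate Principle C on *Anton₂*.
*Hamid₃*: the pronoun c-commands this R-expression → coindexation would violate Principle C on *Hamid₃*.

none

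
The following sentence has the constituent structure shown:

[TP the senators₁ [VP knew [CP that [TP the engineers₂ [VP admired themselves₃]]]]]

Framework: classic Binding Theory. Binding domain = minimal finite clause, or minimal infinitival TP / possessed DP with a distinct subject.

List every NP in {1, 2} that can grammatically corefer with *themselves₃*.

{2}

*themselves* is an anaphor, so Principle A applies: it must be bound in its binding domain.
Binding domain of *themselves₃*: the embedded TP, whose subject is the engineers₂.
*the senators₁* c-commands the anaphor but is outside its binding domain → cannot satisfy Principle A.
*the engineers₂* c-commands the anaphor within its binding domain → licit binder.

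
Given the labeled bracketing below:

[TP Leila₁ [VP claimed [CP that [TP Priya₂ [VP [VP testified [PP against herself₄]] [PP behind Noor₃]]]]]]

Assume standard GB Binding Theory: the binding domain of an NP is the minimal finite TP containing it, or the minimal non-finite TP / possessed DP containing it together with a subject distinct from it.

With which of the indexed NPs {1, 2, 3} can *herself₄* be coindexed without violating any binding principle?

*herself* is an anaphor, so Principle A applies: it must be bound in its binding domain.
Binding domain of *herself₄*: the embedded TP, whose subject is Priya₂.
*Leila₁* c-commands the anaphor but is outside its binding domain → cannot satisfy Principle A.
*Priya₂* c-commands the anaphor within its binding domain → licit binder.
*Noor₃* does not c-command the anaphor → cannot bind it.

{2}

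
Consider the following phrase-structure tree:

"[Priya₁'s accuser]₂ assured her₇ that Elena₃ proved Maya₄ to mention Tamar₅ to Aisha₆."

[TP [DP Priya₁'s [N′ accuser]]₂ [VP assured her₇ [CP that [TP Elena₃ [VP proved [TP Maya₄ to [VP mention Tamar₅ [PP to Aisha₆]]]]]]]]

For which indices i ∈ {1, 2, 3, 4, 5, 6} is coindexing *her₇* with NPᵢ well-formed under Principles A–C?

{1}

*her* is a pronoun, so Principle B applies: it must be free in its binding domain.
Binding domain of *her₇*: the matrix TP, whose subject is [Priya₁'s accuser]₂.
*Priya₁* and the pronoun do not c-command one another → neither Principle B nor Principle C is at stake; coindexation permitted.
*[Priya₁'s accuser]₂* c-commands the pronoun within its binding domain → coindexation would violate Principle B.
*Elena₃*: the pronoun c-commands this R-expression → coindexation would violate Principle C on *Elena₃*.
*Maya₄*: the pronoun c-commands this R-expression → coindexation would violate Principle C on *Maya₄*.
*Tamar₅*: the pronoun c-commands this R-expression → coindexation would violate Principle C on *Tamar₅*.
*Aisha₆*: the pronoun c-commands this R-expression → coindexation would violate Principle C on *Aisha₆*.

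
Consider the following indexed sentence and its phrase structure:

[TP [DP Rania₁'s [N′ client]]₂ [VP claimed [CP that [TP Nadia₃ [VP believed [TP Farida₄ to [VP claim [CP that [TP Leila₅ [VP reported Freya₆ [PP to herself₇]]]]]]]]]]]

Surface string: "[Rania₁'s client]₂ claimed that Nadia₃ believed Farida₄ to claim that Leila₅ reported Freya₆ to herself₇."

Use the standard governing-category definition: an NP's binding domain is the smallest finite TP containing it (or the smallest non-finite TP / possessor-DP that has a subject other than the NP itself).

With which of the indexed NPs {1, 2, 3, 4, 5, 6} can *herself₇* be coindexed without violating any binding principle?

*herself* is an anaphor, so Principle A applies: it must be bound in its binding domain.
Binding domain of *herself₇*: the embedded TP, whose subject is Leila₅.
*Rania₁* does not c-command the anaphor → cannot bind it.
*[Rania₁'s client]₂* c-commands the anaphor but is outside its binding domain → cannot satisfy Principle A.
*Nadia₃* c-commands the anaphor but is outside its binding domain → cannot satisfy Principle A.
*Farida₄* c-commands the anaphor but is outside its binding domain → cannot satisfy Principle A.
*Leila₅* c-commands the anaphor within its binding domain → licit binder.
*Freya₆* c-commands the anaphor within its binding domain → licit binder.

{5, 6}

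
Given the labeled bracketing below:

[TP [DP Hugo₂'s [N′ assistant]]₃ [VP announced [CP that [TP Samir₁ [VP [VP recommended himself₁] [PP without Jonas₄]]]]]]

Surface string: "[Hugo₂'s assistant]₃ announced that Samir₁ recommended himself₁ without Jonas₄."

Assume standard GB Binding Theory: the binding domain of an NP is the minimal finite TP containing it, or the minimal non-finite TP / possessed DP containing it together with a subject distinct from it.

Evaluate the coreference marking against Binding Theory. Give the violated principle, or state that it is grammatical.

grammatical

The two coindexed NPs are *Samir₁* and *himself₁*.
*himself₁* is an anaphor; its binding domain is the embedded TP, whose subject is Samir₁. *Samir₁* c-commands it within that domain and shares its index, so Principle A is satisfied.
*Samir₁* is an R-expression; *himself₁* does not c-command it, and no other NP shares its index, so Principle C is satisfied.
All principles are respected.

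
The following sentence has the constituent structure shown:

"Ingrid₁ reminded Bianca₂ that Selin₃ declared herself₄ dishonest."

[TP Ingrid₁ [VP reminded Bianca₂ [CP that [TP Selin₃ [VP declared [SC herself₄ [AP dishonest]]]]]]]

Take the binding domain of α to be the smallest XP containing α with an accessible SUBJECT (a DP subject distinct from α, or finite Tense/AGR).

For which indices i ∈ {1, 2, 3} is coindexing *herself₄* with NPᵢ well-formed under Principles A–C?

*herself* is an anaphor, so Principle A applies: it must be bound in its binding domain.
Binding domain of *herself₄*: the embedded TP, whose subject is Selin₃.
*Ingrid₁* c-commands the anaphor but is outside its binding domain → cannot satisfy Principle A.
*Bianca₂* c-commands the anaphor but is outside its binding domain → cannot satisfy Principle A.
*Selin₃* c-commands the anaphor within its binding domain → licit binder.

{3}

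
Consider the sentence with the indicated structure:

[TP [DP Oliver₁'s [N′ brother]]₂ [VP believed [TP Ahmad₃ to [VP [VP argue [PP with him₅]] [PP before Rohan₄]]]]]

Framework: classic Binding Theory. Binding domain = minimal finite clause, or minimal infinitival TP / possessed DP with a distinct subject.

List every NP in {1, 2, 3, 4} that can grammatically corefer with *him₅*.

{1, 2, 4}

*him* is a pronoun, so Principle B applies: it must be free in its binding domain.
Binding domain of *him₅*: the embedded TP, whose subject is Ahmad₃.
*Oliver₁* and the pronoun do not c-command one another → neither Principle B nor Principle C is at stake; coindexation permitted.
*[Oliver₁'s brother]₂* c-commands the pronoun but from outside its binding domain, and is not c-commanded by it → coindexation permitted.
*Ahmad₃* c-commands the pronoun within its binding domain → coindexation would violate Principle B.
*Rohan₄* and the pronoun do not c-command one another → neither Principle B nor Principle C is at stake; coindexation permitted.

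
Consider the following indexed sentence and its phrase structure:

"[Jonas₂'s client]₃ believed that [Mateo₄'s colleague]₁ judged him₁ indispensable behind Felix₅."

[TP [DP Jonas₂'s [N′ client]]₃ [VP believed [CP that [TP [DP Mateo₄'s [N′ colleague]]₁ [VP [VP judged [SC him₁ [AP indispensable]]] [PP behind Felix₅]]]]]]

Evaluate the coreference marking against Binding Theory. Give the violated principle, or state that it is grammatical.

Principle B

The two coindexed NPs are *[Mateo₄'s colleague]₁* and *him₁*.
*him₁* is a pronoun. Its binding domain is the embedded TP, whose subject is [Mateo₄'s colleague]₁.
*[Mateo₄'s colleague]₁* c-commands it within that domain and carries the same index.
The pronoun is locally bound → Principle B violation.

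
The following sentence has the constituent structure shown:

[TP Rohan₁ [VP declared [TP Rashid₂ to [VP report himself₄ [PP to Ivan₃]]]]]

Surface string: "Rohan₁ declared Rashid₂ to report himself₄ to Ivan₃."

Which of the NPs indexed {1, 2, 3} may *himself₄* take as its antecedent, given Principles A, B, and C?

*himself* is an anaphor, so Principle A applies: it must be bound in its binding domain.
Binding domain of *himself₄*: the embedded TP, whose subject is Rashid₂.
*Rohan₁* c-commands the anaphor but is outside its binding domain → cannot satisfy Principle A.
*Rashid₂* c-commands the anaphor within its binding domain → licit binder.
*Ivan₃* does not c-command the anaphor → cannot bind it.

{2}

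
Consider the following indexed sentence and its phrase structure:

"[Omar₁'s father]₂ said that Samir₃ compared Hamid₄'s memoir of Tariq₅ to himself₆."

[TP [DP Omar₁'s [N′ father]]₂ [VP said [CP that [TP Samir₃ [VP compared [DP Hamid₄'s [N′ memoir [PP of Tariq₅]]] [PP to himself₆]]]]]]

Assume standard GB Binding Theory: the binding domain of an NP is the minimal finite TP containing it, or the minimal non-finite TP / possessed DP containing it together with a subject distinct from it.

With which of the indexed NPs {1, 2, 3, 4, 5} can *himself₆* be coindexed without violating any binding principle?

*himself* is an anaphor, so Principle A applies: it must be bound in its binding domain.
Binding domain of *himself₆*: the embedded TP, whose subject is Samir₃.
*Omar₁* does not c-command the anaphor → cannot bind it.
*[Omar₁'s father]₂* c-commands the anaphor but is outside its binding domain → cannot satisfy Principle A.
*Samir₃* c-commands the anaphor within its binding domain → licit binder.
*Hamid₄* does not c-command the anaphor → cannot bind it.
*Tariq₅* does not c-command the anaphor → cannot bind it.

{3}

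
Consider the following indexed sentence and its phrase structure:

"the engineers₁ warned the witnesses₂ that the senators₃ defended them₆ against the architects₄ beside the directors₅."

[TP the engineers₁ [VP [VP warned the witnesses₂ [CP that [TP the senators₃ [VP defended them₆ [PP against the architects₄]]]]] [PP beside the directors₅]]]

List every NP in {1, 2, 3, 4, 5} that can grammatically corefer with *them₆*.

{1, 2, 5}

*them* is a pronoun, so Principle B applies: it must be free in its binding domain.
Binding domain of *them₆*: the embedded TP, whose subject is the senators₃.
*the engineers₁* c-commands the pronoun but from outside its binding domain, and is not c-commanded by it → coindexation permitted.
*the witnesses₂* c-commands the pronoun but from outside its binding domain, and is not c-commanded by it → coindexation permitted.
*the senators₃* c-commands the pronoun within its binding domain → coindexation would violate Principle B.
*the architects₄*: the pronoun c-commands this R-expression → coindexation would violate Principle C on *the architects₄*.
*the directors₅* and the pronoun do not c-command one another → neither Principle B nor Principle C is at stake; coindexation permitted.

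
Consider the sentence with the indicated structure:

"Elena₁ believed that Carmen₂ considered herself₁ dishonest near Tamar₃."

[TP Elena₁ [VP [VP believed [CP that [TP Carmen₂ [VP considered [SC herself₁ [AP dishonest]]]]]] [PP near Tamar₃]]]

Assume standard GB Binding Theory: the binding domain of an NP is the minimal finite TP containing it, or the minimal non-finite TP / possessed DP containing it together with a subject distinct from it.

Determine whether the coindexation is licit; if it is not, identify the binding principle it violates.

The two coindexed NPs are *Elena₁* and *herself₁*.
*herself₁* is an anaphor. Principle A requires it to be bound within its binding domain — the embedded TP, whose subject is Carmen₂.
Within that domain it is c-commanded by *Carmen₂*, which does not share its index.
*Elena₁* does c-command the anaphor, but from outside its binding domain.
The anaphor is unbound in its domain → Principle A violation.

Principle A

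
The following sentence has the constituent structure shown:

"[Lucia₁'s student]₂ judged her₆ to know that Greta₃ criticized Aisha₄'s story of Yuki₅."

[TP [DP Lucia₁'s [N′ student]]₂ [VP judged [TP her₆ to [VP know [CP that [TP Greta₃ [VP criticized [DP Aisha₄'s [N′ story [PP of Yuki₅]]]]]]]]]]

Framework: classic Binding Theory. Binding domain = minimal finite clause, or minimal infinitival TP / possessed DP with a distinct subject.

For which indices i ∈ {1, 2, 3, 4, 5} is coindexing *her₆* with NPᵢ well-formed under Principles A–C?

{1}

*her* is a pronoun, so Principle B applies: it must be free in its binding domain.
Binding domain of *her₆*: the matrix TP, whose subject is [Lucia₁'s student]₂.
*Lucia₁* and the pronoun do not c-command one another → neither Principle B nor Principle C is at stake; coindexation permitted.
*[Lucia₁'s student]₂* c-commands the pronoun within its binding domain → coindexation would violate Principle B.
*Greta₃*: the pronoun c-commands this R-expression → coindexation would violate Principle C on *Greta₃*.
*Aisha₄*: the pronoun c-commands this R-expression → coindexation would violate Principle C on *Aisha₄*.
*Yuki₅*: the pronoun c-commands this R-expression → coindexation would violate Principle C on *Yuki₅*.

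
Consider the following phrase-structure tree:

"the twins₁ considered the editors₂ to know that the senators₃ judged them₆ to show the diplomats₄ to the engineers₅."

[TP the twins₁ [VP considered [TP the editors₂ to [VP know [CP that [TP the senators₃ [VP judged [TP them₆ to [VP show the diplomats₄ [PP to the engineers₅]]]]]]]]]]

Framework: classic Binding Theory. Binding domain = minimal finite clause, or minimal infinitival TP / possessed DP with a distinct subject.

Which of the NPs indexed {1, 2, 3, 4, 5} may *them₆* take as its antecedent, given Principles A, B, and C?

*them* is a pronoun, so Principle B applies: it must be free in its binding domain.
Binding domain of *them₆*: the embedded TP, whose subject is the senators₃.
*the twins₁* c-commands the pronoun but from outside its binding domain, and is not c-commanded by it → coindexation permitted.
*the editors₂* c-commands the pronoun but from outside its binding domain, and is not c-commanded by it → coindexation permitted.
*the senators₃* c-commands the pronoun within its binding domain → coindexation would violate Principle B.
*the diplomats₄*: the pronoun c-commands this R-expression → coindexation would violate Principle C on *the diplomats₄*.
*the engineers₅*: the pronoun c-commands this R-expression → coindexation would violate Principle C on *the engineers₅*.

{1, 2}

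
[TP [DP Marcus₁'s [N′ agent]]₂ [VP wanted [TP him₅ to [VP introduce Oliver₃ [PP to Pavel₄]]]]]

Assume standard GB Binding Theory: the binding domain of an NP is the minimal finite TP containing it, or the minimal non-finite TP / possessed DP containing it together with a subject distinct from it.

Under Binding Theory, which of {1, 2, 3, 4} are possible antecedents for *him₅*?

{1}

*him* is a pronoun, so Principle B applies: it must be free in its binding domain.
Binding domain of *him₅*: the matrix TP, whose subject is [Marcus₁'s agent]₂.
*Marcus₁* and the pronoun do not c-command one another → neither Principle B nor Principle C is at stake; coindexation permitted.
*[Marcus₁'s agent]₂* c-commands the pronoun within its binding domain → coindexation would violate Principle B.
*Oliver₃*: the pronoun c-commands this R-expression → coindexation would violate Principle C on *Oliver₃*.
*Pavel₄*: the pronoun c-commands this R-expression → coindexation would violate Principle C on *Pavel₄*.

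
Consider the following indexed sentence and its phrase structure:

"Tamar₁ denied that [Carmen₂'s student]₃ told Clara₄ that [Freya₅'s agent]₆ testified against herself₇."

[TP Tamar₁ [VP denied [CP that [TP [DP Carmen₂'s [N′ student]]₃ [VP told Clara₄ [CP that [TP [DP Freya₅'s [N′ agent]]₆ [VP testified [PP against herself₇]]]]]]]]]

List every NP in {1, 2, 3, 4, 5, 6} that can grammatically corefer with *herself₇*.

{6}

*herself* is an anaphor, so Principle A applies: it must be bound in its binding domain.
Binding domain of *herself₇*: the embedded TP, whose subject is [Freya₅'s agent]₆.
*Tamar₁* c-commands the anaphor but is outside its binding domain → cannot satisfy Principle A.
*Carmen₂* does not c-command the anaphor → cannot bind it.
*[Carmen₂'s student]₃* c-commands the anaphor but is outside its binding domain → cannot satisfy Principle A.
*Clara₄* c-commands the anaphor but is outside its binding domain → cannot satisfy Principle A.
*Freya₅* does not c-command the anaphor → cannot bind it.
*[Freya₅'s agent]₆* c-commands the anaphor within its binding domain → licit binder.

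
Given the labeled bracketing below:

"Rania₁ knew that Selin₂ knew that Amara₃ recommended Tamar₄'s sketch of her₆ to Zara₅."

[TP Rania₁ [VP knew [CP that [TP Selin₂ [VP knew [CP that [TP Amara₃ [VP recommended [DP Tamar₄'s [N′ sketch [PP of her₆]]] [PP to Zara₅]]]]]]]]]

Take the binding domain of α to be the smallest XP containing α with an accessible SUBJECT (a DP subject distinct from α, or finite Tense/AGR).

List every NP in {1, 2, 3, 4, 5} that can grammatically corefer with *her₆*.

*her* is a pronoun, so Principle B applies: it must be free in its binding domain.
Binding domain of *her₆*: the possessed DP, whose subject is Tamar₄.
*Rania₁* c-commands the pronoun but from outside its binding domain, and is not c-commanded by it → coindexation permitted.
*Selin₂* c-commands the pronoun but from outside its binding domain, and is not c-commanded by it → coindexation permitted.
*Amara₃* c-commands the pronoun but from outside its binding domain, and is not c-commanded by it → coindexation permitted.
*Tamar₄* c-commands the pronoun within its binding domain → coindexation would violate Principle B.
*Zara₅* and the pronoun do not c-command one another → neither Principle B nor Principle C is at stake; coindexation permitted.

{1, 2, 3, 5}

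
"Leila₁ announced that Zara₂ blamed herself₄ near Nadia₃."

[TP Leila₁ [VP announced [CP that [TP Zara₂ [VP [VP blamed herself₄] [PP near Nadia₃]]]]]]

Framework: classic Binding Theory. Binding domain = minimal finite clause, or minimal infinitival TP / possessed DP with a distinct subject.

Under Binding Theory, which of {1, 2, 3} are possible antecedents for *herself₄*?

*herself* is an anaphor, so Principle A applies: it must be bound in its binding domain.
Binding domain of *herself₄*: the embedded TP, whose subject is Zara₂.
*Leila₁* c-commands the anaphor but is outside its binding domain → cannot satisfy Principle A.
*Zara₂* c-commands the anaphor within its binding domain → licit binder.
*Nadia₃* does not c-command the anaphor → cannot bind it.

{2}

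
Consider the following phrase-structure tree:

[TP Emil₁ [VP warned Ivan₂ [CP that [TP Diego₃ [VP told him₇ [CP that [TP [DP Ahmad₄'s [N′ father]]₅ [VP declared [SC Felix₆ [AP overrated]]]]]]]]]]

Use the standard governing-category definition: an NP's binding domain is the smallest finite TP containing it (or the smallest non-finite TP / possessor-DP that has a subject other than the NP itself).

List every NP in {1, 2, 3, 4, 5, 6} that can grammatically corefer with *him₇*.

*him* is a pronoun, so Principle B applies: it must be free in its binding domain.
Binding domain of *him₇*: the embedded TP, whose subject is Diego₃.
*Emil₁* c-commands the pronoun but from outside its binding domain, and is not c-commanded by it → coindexation permitted.
*Ivan₂* c-commands the pronoun but from outside its binding domain, and is not c-commanded by it → coindexation permitted.
*Diego₃* c-commands the pronoun within its binding domain → coindexation would violate Principle B.
*Ahmad₄*: the pronoun c-commands this R-expression → coindexation would violate Principle C on *Ahmad₄*.
*[Ahmad₄'s father]₅*: the pronoun c-commands this R-expression → coindexation would violate Principle C on *[Ahmad₄'s father]₅*.
*Felix₆*: the pronoun c-commands this R-expression → coindexation would violate Principle C on *Felix₆*.

{1, 2}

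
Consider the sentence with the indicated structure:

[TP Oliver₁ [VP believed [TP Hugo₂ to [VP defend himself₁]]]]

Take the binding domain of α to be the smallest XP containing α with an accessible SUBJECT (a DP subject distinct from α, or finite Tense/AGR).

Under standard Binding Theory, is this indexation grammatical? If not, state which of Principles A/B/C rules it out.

Principle A

The two coindexed NPs are *Oliver₁* and *himself₁*.
*himself₁* is an anaphor. Principle A requires it to be bound within its binding domain — the embedded TP, whose subject is Hugo₂.
Within that domain it is c-commanded by *Hugo₂*, which does not share its index.
*Oliver₁* does c-command the anaphor, but from outside its binding domain.
The anaphor is unbound in its domain → Principle A violation.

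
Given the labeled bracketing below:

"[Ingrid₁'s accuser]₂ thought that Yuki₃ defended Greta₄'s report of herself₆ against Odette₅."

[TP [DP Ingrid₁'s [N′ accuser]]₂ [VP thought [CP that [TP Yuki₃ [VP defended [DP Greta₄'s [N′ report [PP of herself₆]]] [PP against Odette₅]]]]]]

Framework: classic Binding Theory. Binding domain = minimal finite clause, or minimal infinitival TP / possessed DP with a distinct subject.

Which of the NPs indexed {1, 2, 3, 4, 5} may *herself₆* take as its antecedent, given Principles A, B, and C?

*herself* is an anaphor, so Principle A applies: it must be bound in its binding domain.
Binding domain of *herself₆*: the possessed DP, whose subject is Greta₄.
*Ingrid₁* does not c-command the anaphor → cannot bind it.
*[Ingrid₁'s accuser]₂* c-commands the anaphor but is outside its binding domain → cannot satisfy Principle A.
*Yuki₃* c-commands the anaphor but is outside its binding domain → cannot satisfy Principle A.
*Greta₄* c-commands the anaphor within its binding domain → licit binder.
*Odette₅* does not c-command the anaphor → cannot bind it.

{4}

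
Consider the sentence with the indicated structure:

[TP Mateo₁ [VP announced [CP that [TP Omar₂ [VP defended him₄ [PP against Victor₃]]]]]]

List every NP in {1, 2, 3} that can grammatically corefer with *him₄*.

{1}

*him* is a pronoun, so Principle B applies: it must be free in its binding domain.
Binding domain of *him₄*: the embedded TP, whose subject is Omar₂.
*Mateo₁* c-commands the pronoun but from outside its binding domain, and is not c-commanded by it → coindexation permitted.
*Omar₂* c-commands the pronoun within its binding domain → coindexation would violate Principle B.
*Victor₃*: the pronoun c-commands this R-expression → coindexation would violate Principle C on *Victor₃*.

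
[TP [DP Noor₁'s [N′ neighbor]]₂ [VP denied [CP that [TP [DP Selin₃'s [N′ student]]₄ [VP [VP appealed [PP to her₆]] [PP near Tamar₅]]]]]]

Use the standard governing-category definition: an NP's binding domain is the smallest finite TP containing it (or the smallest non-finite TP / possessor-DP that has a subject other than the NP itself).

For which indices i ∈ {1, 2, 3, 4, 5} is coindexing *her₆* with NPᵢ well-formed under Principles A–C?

*her* is a pronoun, so Principle B applies: it must be free in its binding domain.
Binding domain of *her₆*: the embedded TP, whose subject is [Selin₃'s student]₄.
*Noor₁* and the pronoun do not c-command one another → neither Principle B nor Principle C is at stake; coindexation permitted.
*[Noor₁'s neighbor]₂* c-commands the pronoun but from outside its binding domain, and is not c-commanded by it → coindexation permitted.
*Selin₃* and the pronoun do not c-command one another → neither Principle B nor Principle C is at stake; coindexation permitted.
*[Selin₃'s student]₄* c-commands the pronoun within its binding domain → coindexation would violate Principle B.
*Tamar₅* and the pronoun do not c-command one another → neither Principle B nor Principle C is at stake; coindexation permitted.

{1, 2, 3, 5}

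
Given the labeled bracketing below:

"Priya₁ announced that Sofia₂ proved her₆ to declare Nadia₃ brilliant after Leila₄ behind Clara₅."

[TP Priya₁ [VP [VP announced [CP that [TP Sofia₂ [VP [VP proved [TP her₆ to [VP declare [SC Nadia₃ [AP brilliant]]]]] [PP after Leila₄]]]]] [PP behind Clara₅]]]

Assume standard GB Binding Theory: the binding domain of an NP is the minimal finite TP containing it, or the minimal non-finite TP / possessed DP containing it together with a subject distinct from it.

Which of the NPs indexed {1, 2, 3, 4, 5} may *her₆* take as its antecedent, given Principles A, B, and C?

*her* is a pronoun, so Principle B applies: it must be free in its binding domain.
Binding domain of *her₆*: the embedded TP, whose subject is Sofia₂.
*Priya₁* c-commands the pronoun but from outside its binding domain, and is not c-commanded by it → coindexation permitted.
*Sofia₂* c-commands the pronoun within its binding domain → coindexation would violate Principle B.
*Nadia₃*: the pronoun c-commands this R-expression → coindexation would violate Principle C on *Nadia₃*.
*Leila₄* and the pronoun do not c-command one another → neither Principle B nor Principle C is at stake; coindexation permitted.
*Clara₅* and the pronoun do not c-command one another → neither Principle B nor Principle C is at stake; coindexation permitted.

{1, 4, 5}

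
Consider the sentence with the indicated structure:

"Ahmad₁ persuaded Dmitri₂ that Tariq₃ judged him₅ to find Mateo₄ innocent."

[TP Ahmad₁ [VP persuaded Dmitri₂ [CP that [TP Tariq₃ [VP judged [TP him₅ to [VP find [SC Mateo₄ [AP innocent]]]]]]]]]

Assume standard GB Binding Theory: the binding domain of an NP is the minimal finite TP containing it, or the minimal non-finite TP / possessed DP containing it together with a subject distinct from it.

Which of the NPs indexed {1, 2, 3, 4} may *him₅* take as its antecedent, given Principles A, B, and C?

*him* is a pronoun, so Principle B applies: it must be free in its binding domain.
Binding domain of *him₅*: the embedded TP, whose subject is Tariq₃.
*Ahmad₁* c-commands the pronoun but from outside its binding domain, and is not c-commanded by it → coindexation permitted.
*Dmitri₂* c-commands the pronoun but from outside its binding domain, and is not c-commanded by it → coindexation permitted.
*Tariq₃* c-commands the pronoun within its binding domain → coindexation would violate Principle B.
*Mateo₄*: the pronoun c-commands this R-expression → coindexation would violate Principle C on *Mateo₄*.

{1, 2}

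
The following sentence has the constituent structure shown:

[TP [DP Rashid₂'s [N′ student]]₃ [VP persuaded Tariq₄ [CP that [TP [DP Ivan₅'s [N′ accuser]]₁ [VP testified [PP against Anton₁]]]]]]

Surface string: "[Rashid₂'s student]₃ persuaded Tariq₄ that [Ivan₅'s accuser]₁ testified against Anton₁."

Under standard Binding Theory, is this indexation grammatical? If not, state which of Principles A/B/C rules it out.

Principle C

The two coindexed NPs are *[Ivan₅'s accuser]₁* and *Anton₁*.
*Anton₁* is an R-expression. Principle C requires it to be free everywhere.
*[Ivan₅'s accuser]₁* c-commands it and carries the same index.
The R-expression is bound → Principle C violation.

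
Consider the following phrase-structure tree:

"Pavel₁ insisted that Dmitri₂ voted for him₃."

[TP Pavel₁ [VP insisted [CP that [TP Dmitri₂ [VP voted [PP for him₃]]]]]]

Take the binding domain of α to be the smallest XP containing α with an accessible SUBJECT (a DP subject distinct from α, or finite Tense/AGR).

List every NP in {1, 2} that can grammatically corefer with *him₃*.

*him* is a pronoun, so Principle B applies: it must be free in its binding domain.
Binding domain of *him₃*: the embedded TP, whose subject is Dmitri₂.
*Pavel₁* c-commands the pronoun but from outside its binding domain, and is not c-commanded by it → coindexation permitted.
*Dmitri₂* c-commands the pronoun within its binding domain → coindexation would violate Principle B.

{1}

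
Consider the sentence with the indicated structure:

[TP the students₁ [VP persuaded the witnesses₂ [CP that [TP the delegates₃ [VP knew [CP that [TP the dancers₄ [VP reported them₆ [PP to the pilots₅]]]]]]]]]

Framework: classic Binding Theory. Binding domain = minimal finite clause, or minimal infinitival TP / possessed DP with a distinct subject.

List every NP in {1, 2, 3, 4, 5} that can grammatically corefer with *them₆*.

*them* is a pronoun, so Principle B applies: it must be free in its binding domain.
Binding domain of *them₆*: the embedded TP, whose subject is the dancers₄.
*the students₁* c-commands the pronoun but from outside its binding domain, and is not c-commanded by it → coindexation permitted.
*the witnesses₂* c-commands the pronoun but from outside its binding domain, and is not c-commanded by it → coindexation permitted.
*the delegates₃* c-commands the pronoun but from outside its binding domain, and is not c-commanded by it → coindexation permitted.
*the dancers₄* c-commands the pronoun within its binding domain → coindexation would violate Principle B.
*the pilots₅*: the pronoun c-commands this R-expression → coindexation would violate Principle C on *the pilots₅*.

{1, 2, 3}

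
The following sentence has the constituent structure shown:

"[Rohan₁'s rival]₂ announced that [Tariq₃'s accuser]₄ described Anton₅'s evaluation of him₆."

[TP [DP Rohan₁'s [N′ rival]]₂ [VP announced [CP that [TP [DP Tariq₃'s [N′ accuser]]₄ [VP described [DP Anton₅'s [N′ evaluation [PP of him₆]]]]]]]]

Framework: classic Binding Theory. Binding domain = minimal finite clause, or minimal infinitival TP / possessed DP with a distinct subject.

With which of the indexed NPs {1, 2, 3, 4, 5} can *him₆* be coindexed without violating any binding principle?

{1, 2, 3, 4}

*him* is a pronoun, so Principle B applies: it must be free in its binding domain.
Binding domain of *him₆*: the possessed DP, whose subject is Anton₅.
*Rohan₁* and the pronoun do not c-command one another → neither Principle B nor Principle C is at stake; coindexation permitted.
*[Rohan₁'s rival]₂* c-commands the pronoun but from outside its binding domain, and is not c-commanded by it → coindexation permitted.
*Tariq₃* and the pronoun do not c-command one another → neither Principle B nor Principle C is at stake; coindexation permitted.
*[Tariq₃'s accuser]₄* c-commands the pronoun but from outside its binding domain, and is not c-commanded by it → coindexation permitted.
*Anton₅* c-commands the pronoun within its binding domain → coindexation would violate Principle B.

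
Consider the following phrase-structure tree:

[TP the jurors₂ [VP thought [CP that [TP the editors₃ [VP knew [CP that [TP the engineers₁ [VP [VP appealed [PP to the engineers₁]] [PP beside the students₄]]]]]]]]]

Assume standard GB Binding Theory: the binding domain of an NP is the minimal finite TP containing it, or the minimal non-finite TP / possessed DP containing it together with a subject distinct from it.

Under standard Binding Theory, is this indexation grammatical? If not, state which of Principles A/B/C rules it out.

The two coindexed NPs are *the engineers₁* (the higher occurrence) and *the engineers₁* (the lower occurrence).
*the engineers₁* (the lower occurrence) is an R-expression. Principle C requires it to be free everywhere.
*the engineers₁* (the higher occurrence) c-commands it and carries the same index.
The R-expression is bound → Principle C violation.

Principle C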